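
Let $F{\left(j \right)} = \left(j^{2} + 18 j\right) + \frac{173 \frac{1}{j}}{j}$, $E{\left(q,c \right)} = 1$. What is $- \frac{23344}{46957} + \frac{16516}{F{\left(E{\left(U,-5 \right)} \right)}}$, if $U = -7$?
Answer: $\frac{192764941}{2253936} \approx 85.524$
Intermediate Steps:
$F{\left(j \right)} = j^{2} + 18 j + \frac{173}{j^{2}}$ ($F{\left(j \right)} = \left(j^{2} + 18 j\right) + \frac{173}{j^{2}} = j^{2} + 18 j + \frac{173}{j^{2}}$)
$- \frac{23344}{46957} + \frac{16516}{F{\left(E{\left(U,-5 \right)} \right)}} = - \frac{23344}{46957} + \frac{16516}{1^{-2} \left(173 + 1^{3} \left(18 + 1\right)\right)} = \left(-23344\right) \frac{1}{46957} + \frac{16516}{1 \left(173 + 1 \cdot 19\right)} = - \frac{23344}{46957} + \frac{16516}{1 \left(173 + 19\right)} = - \frac{23344}{46957} + \frac{16516}{1 \cdot 192} = - \frac{23344}{46957} + \frac{16516}{192} = - \frac{23344}{46957} + 16516 \cdot \frac{1}{192} = - \frac{23344}{46957} + \frac{4129}{48} = \frac{192764941}{2253936}$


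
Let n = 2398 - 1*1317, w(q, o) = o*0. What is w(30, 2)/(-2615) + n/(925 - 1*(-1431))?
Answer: 1081/2356 ≈ 0.45883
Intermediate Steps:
w(q, o) = 0
n = 1081 (n = 2398 - 1317 = 1081)
w(30, 2)/(-2615) + n/(925 - 1*(-1431)) = 0/(-2615) + 1081/(925 - 1*(-1431)) = 0*(-1/2615) + 1081/(925 + 1431) = 0 + 1081/2356 = 1081/2356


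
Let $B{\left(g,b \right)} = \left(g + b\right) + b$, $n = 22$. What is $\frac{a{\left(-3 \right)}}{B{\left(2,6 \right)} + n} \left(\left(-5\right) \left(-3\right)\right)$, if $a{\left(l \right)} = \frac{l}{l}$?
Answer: $\frac{5}{12} \approx 0.41667$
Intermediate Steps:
$B{\left(g,b \right)} = g + 2 b$ ($B{\left(g,b \right)} = \left(b + g\right) + b = g + 2 b$)
$a{\left(l \right)} = 1$
$\frac{a{\left(-3 \right)}}{B{\left(2,6 \right)} + n} \left(\left(-5\right) \left(-3\right)\right) = 1 \frac{1}{\left(2 + 2 \cdot 6\right) + 22} \left(\left(-5\right) \left(-3\right)\right) = 1 \frac{1}{\left(2 + 12\right) + 22} \cdot 15 = 1 \frac{1}{14 + 22} \cdot 15 = 1 \cdot \frac{1}{36} \cdot 15 = \frac{1}{36} \cdot 15 = \frac{5}{12}$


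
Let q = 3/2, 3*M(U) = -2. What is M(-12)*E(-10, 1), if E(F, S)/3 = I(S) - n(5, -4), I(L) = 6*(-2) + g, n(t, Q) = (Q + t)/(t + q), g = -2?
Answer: 368/13 ≈ 28.308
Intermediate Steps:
M(U) = -⅔ (M(U) = (⅓)*(-2) = -⅔)
q = 3/2 (q = 3*(½) = 3/2 ≈ 1.5000)
n(t, Q) = (Q + t)/(3/2 + t) (n(t, Q) = (Q + t)/(t + 3/2) = (Q + t)/(3/2 + t))
I(L) = -14 (I(L) = 6*(-2) - 2 = -12 - 2 = -14)
E(F, S) = -552/13 (E(F, S) = 3*(-14 - 2*(-4 + 5)/(3 + 2*5)) = 3*(-14 - 2/(3 + 10)) = 3*(-14 - 2/13) = 3*(-184/13) = -552/13)
M(-12)*E(-10, 1) = -⅔*(-552/13) = 368/13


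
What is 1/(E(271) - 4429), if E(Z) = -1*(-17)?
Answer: -1/4412 ≈ -0.00022665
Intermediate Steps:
E(Z) = 17
1/(E(271) - 4429) = 1/(17 - 4429) = 1/(-4412) = -1/4412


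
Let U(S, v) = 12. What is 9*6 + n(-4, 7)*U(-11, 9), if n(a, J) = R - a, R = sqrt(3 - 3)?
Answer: 102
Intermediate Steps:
R = 0 (R = sqrt(0) = 0)
n(a, J) = -a (n(a, J) = 0 - a = -a)
9*6 + n(-4, 7)*U(-11, 9) = 9*6 - 1*(-4)*12 = 54 + 4*12 = 54 + 48 = 102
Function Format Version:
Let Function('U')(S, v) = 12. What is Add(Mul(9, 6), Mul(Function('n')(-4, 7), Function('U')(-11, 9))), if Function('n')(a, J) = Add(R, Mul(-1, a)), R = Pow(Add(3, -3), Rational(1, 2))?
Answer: 102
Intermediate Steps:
R = 0 (R = Pow(0, Rational(1, 2)) = 0)
Function('n')(a, J) = Mul(-1, a) (Function('n')(a, J) = Add(0, Mul(-1, a)) = Mul(-1, a))
Add(Mul(9, 6), Mul(Function('n')(-4, 7), Function('U')(-11, 9))) = Add(Mul(9, 6), Mul(Mul(-1, -4), 12)) = Add(54, Mul(4, 12)) = Add(54, 48) = 102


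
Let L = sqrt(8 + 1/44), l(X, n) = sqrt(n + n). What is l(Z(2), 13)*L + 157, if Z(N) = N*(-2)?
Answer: 157 + sqrt(100958)/22 ≈ 171.44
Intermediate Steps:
Z(N) = -2*N
l(X, n) = sqrt(2)*sqrt(n) (l(X, n) = sqrt(2*n) = sqrt(2)*sqrt(n))
L = sqrt(3883)/22 (L = sqrt(8 + 1/44) = sqrt(353/44) = sqrt(3883)/22 ≈ 2.8324)
l(Z(2), 13)*L + 157 = (sqrt(2)*sqrt(13))*(sqrt(3883)/22) + 157 = sqrt(26)*(sqrt(3883)/22) + 157 = sqrt(100958)/22 + 157 = 157 + sqrt(100958)/22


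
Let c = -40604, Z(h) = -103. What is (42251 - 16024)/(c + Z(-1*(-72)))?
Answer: -26227/40707 ≈ -0.64429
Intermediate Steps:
(42251 - 16024)/(c + Z(-1*(-72))) = (42251 - 16024)/(-40604 - 103) = 26227/(-40707) = 26227*(-1/40707) = -26227/40707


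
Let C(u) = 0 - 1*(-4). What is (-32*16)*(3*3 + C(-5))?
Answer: -6656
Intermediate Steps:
C(u) = 4 (C(u) = 0 + 4 = 4)
(-32*16)*(3*3 + C(-5)) = (-32*16)*(3*3 + 4) = -512*(9 + 4) = -512*13 = -6656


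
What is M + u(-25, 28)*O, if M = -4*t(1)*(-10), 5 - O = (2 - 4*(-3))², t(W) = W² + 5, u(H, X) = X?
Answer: -5108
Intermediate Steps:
t(W) = 5 + W²
O = -191 (O = 5 - (2 - 4*(-3))² = 5 - (2 + 12)² = 5 - 1*14² = 5 - 1*196 = 5 - 196 = -191)
M = 240 (M = -4*(5 + 1²)*(-10) = -4*(5 + 1)*(-10) = -4*6*(-10) = -24*(-10) = 240)
M + u(-25, 28)*O = 240 + 28*(-191) = 240 - 5348 = -5108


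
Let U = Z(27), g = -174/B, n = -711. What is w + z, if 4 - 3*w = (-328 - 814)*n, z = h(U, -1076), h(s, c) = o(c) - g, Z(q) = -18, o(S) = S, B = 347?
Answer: -282869020/1041 ≈ -2.7173e+5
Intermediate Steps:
g = -174/347 ≈ -0.50144
U = -18
h(s, c) = 174/347 + c (h(s, c) = c - 1*(-174/347) = c + 174/347 = 174/347 + c)
z = -373198/347 (z = 174/347 - 1076 = -373198/347 ≈ -1075.5)
w = -811958/3 (w = 4/3 - (-328 - 814)*(-711)/3 = 4/3 - (-1142)*(-711)/3 = 4/3 - 1/3*811962 = 4/3 - 270654 = -811958/3 ≈ -2.7065e+5)
w + z = -811958/3 - 373198/347 = -282869020/1041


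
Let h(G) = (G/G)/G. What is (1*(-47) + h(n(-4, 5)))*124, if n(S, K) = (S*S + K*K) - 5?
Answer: -52421/9 ≈ -5824.6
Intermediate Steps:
n(S, K) = -5 + K² + S² (n(S, K) = (S² + K²) - 5 = (K² + S²) - 5 = -5 + K² + S²)
h(G) = 1/G
(1*(-47) + h(n(-4, 5)))*124 = (1*(-47) + 1/(-5 + 5² + (-4)²))*124 = (-47 + 1/(-5 + 25 + 16))*124 = (-47 + 1/36)*124 = -1691/36*124 = -52421/9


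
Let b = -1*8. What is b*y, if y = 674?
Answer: -5392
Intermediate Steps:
b = -8
b*y = -8*674 = -5392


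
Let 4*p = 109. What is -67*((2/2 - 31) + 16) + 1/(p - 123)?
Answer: 359250/383 ≈ 937.99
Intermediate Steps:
p = 109/4 (p = (¼)*109 = 109/4 ≈ 27.250)
-67*((2/2 - 31) + 16) + 1/(p - 123) = -67*((2/2 - 31) + 16) + 1/(109/4 - 123) = -67*((2*(½) - 31) + 16) + 1/(-383/4) = -67*((1 - 31) + 16) - 4/383 = -67*(-30 + 16) - 4/383 = -67*(-14) - 4/383 = 938 - 4/383 = 359250/383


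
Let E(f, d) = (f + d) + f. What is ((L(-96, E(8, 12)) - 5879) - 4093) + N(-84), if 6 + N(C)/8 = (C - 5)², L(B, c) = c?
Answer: 53376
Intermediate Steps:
E(f, d) = d + 2*f (E(f, d) = (d + f) + f = d + 2*f)
N(C) = -48 + 8*(-5 + C)² (N(C) = -48 + 8*(C - 5)² = -48 + 8*(-5 + C)²)
((L(-96, E(8, 12)) - 5879) - 4093) + N(-84) = (((12 + 2*8) - 5879) - 4093) + (-48 + 8*(-5 - 84)²) = (((12 + 16) - 5879) - 4093) + (-48 + 8*(-89)²) = ((28 - 5879) - 4093) + (-48 + 8*7921) = (-5851 - 4093) + (-48 + 63368) = -9944 + 63320 = 53376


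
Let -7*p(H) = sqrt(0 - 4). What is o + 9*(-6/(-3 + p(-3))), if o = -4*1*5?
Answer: -962/445 - 756*I/445 ≈ -2.1618 - 1.6989*I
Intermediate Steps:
p(H) = -2*I/7 (p(H) = -sqrt(0 - 4)/7 = -2*I/7)
o = -20 (o = -4*5 = -20)
o + 9*(-6/(-3 + p(-3))) = -20 + 9*(-6*49*(-3 + 2*I/7)/445) = -20 + 9*(-294*(-3 + 2*I/7)/445) = -20 - 2646*(-3 + 2*I/7)/445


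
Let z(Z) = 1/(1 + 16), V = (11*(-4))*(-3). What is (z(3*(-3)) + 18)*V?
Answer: 40524/17 ≈ 2383.8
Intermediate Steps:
V = 132 (V = -44*(-3) = 132)
z(Z) = 1/17
(z(3*(-3)) + 18)*V = (1/17 + 18)*132 = (307/17)*132 = 40524/17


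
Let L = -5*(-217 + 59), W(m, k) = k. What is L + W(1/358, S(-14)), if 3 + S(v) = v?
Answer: 773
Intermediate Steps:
S(v) = -3 + v
L = 790 (L = -5*(-158) = 790)
L + W(1/358, S(-14)) = 790 + (-3 - 14) = 790 - 17 = 773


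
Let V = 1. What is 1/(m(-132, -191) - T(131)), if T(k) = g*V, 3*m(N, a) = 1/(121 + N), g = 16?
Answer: -33/529 ≈ -0.062382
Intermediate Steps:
m(N, a) = 1/(3*(121 + N))
T(k) = 16 (T(k) = 16*1 = 16)
1/(m(-132, -191) - T(131)) = 1/(1/(3*(121 - 132)) - 1*16) = 1/((1/3)/(-11) - 16) = 1/((1/3)*(-1/11) - 16) = 1/(-1/33 - 16) = 1/(-529/33) = -33/529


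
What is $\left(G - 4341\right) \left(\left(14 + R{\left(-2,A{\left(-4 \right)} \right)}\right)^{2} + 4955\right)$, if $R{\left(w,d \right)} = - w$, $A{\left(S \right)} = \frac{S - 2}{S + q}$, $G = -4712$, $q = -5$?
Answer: $-47175183$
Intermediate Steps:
$A{\left(S \right)} = \frac{-2 + S}{-5 + S}$ ($A{\left(S \right)} = \frac{S - 2}{S - 5} = \frac{-2 + S}{-5 + S}$)
$\left(G - 4341\right) \left(\left(14 + R{\left(-2,A{\left(-4 \right)} \right)}\right)^{2} + 4955\right) = \left(-4712 - 4341\right) \left(\left(14 - -2\right)^{2} + 4955\right) = - 9053 \left(\left(14 + 2\right)^{2} + 4955\right) = - 9053 \left(16^{2} + 4955\right) = - 9053 \left(256 + 4955\right) = \left(-9053\right) 5211 = -47175183$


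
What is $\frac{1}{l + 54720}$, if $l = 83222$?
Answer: $\frac{1}{137942} \approx 7.2494 \cdot 10^{-6}$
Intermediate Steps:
$\frac{1}{l + 54720} = \frac{1}{83222 + 54720} = \frac{1}{137942}$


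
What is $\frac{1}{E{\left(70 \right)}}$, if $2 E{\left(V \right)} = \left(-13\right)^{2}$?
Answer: $\frac{2}{169} \approx 0.011834$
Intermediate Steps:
$E{\left(V \right)} = \frac{169}{2}$ ($E{\left(V \right)} = \frac{\left(-13\right)^{2}}{2} = \frac{1}{2} \cdot 169 = \frac{169}{2}$)
$\frac{1}{E{\left(70 \right)}} = \frac{1}{\frac{169}{2}} = \frac{2}{169}$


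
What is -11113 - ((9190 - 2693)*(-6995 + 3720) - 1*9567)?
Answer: 21276129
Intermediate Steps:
-11113 - ((9190 - 2693)*(-6995 + 3720) - 1*9567) = -11113 - (6497*(-3275) - 9567) = -11113 - (-21277675 - 9567) = -11113 - 1*(-21287242) = -11113 + 21287242 = 21276129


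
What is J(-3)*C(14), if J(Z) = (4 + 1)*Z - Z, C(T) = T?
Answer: -168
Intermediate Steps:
J(Z) = 4*Z (J(Z) = 5*Z - Z = 4*Z)
J(-3)*C(14) = (4*(-3))*14 = -12*14 = -168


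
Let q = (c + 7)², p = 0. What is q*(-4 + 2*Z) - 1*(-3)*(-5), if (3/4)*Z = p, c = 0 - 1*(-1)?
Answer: -271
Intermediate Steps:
c = 1 (c = 0 + 1 = 1)
Z = 0 (Z = (4/3)*0 = 0)
q = 64 (q = (1 + 7)² = 8² = 64)
q*(-4 + 2*Z) - 1*(-3)*(-5) = 64*(-4 + 2*0) - 1*(-3)*(-5) = 64*(-4 + 0) + 3*(-5) = 64*(-4) - 15 = -256 - 15 = -271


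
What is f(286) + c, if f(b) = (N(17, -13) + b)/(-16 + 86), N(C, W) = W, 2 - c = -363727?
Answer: 3637329/10 ≈ 3.6373e+5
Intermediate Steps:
c = 363729 (c = 2 - 1*(-363727) = 2 + 363727 = 363729)
f(b) = -13/70 + b/70 (f(b) = (-13 + b)/(-16 + 86) = (-13 + b)/70 = (-13 + b)*(1/70) = -13/70 + b/70)
f(286) + c = (-13/70 + (1/70)*286) + 363729 = (-13/70 + 143/35) + 363729 = 39/10 + 363729 = 3637329/10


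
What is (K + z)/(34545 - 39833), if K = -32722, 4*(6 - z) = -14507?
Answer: 116357/21152 ≈ 5.5010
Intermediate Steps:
z = 14531/4 (z = 6 - ¼*(-14507) = 6 + 14507/4 = 14531/4 ≈ 3632.8)
(K + z)/(34545 - 39833) = (-32722 + 14531/4)/(34545 - 39833) = -116357/4/(-5288) = -116357/4*(-1/5288) = 116357/21152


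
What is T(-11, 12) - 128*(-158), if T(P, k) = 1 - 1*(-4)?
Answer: 20229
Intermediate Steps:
T(P, k) = 5 (T(P, k) = 1 + 4 = 5)
T(-11, 12) - 128*(-158) = 5 - 128*(-158) = 5 + 20224 = 20229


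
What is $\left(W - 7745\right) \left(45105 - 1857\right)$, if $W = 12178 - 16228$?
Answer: $-510110160$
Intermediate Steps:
$W = -4050$ ($W = 12178 - 16228 = -4050$)
$\left(W - 7745\right) \left(45105 - 1857\right) = \left(-4050 - 7745\right) \left(45105 - 1857\right) = \left(-11795\right) 43248 = -510110160$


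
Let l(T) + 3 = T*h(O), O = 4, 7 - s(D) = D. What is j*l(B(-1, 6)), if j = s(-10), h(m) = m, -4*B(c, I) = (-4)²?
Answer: -323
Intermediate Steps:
s(D) = 7 - D
B(c, I) = -4 (B(c, I) = -¼*(-4)² = -¼*16 = -4)
l(T) = -3 + 4*T (l(T) = -3 + T*4 = -3 + 4*T)
j = 17 (j = 7 - 1*(-10) = 7 + 10 = 17)
j*l(B(-1, 6)) = 17*(-3 + 4*(-4)) = 17*(-3 - 16) = 17*(-19) = -323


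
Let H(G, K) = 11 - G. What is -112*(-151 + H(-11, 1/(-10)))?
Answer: 14448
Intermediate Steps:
-112*(-151 + H(-11, 1/(-10))) = -112*(-151 + (11 - 1*(-11))) = -112*(-151 + (11 + 11)) = -112*(-151 + 22) = -112*(-129) = 14448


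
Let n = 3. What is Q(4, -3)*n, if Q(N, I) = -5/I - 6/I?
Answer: 11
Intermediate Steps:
Q(N, I) = -11/I
Q(4, -3)*n = -11/(-3)*3 = -11*(-⅓)*3 = (11/3)*3 = 11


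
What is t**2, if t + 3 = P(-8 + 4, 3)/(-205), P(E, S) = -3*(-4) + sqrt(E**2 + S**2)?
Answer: 399424/42025 ≈ 9.5044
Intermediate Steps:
P(E, S) = 12 + sqrt(E**2 + S**2)
t = -632/205 (t = -3 + (12 + sqrt((-8 + 4)**2 + 3**2))/(-205) = -3 + (12 + sqrt((-4)**2 + 9))*(-1/205) = -3 + (12 + sqrt(16 + 9))*(-1/205) = -3 + (12 + sqrt(25))*(-1/205) = -3 + (12 + 5)*(-1/205) = -3 + 17*(-1/205) = -3 - 17/205 = -632/205 ≈ -3.0829)
t**2 = (-632/205)**2 = 399424/42025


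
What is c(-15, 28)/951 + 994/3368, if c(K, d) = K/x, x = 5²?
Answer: 786061/2669140 ≈ 0.29450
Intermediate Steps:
x = 25
c(K, d) = K/25
c(-15, 28)/951 + 994/3368 = ((1/25)*(-15))/951 + 994/3368 = -⅗*1/951 + 994*(1/3368) = -1/1585 + 497/1684 = 786061/2669140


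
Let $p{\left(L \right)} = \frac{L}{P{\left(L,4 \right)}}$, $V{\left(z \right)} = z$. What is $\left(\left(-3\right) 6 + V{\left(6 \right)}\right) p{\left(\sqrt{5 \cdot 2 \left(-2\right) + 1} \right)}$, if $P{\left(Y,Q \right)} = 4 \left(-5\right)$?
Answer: $\frac{3 i \sqrt{19}}{5} \approx 2.6153 i$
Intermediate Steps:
$P{\left(Y,Q \right)} = -20$
$p{\left(L \right)} = - \frac{L}{20}$ ($p{\left(L \right)} = \frac{L}{-20} = L \left(- \frac{1}{20}\right) = - \frac{L}{20}$)
$\left(\left(-3\right) 6 + V{\left(6 \right)}\right) p{\left(\sqrt{5 \cdot 2 \left(-2\right) + 1} \right)} = \left(\left(-3\right) 6 + 6\right) \left(- \frac{\sqrt{5 \cdot 2 \left(-2\right) + 1}}{20}\right) = \left(-18 + 6\right) \left(- \frac{\sqrt{10 \left(-2\right) + 1}}{20}\right) = - 12 \left(- \frac{\sqrt{-20 + 1}}{20}\right) = - 12 \left(- \frac{\sqrt{-19}}{20}\right) = - 12 \left(- \frac{i \sqrt{19}}{20}\right) = \frac{3 i \sqrt{19}}{5}$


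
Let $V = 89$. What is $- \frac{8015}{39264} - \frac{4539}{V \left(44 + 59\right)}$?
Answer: $- \frac{2828009}{4044192} \approx -0.69928$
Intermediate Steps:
$- \frac{8015}{39264} - \frac{4539}{V \left(44 + 59\right)} = - \frac{8015}{39264} - \frac{4539}{89 \left(44 + 59\right)} = \left(-8015\right) \frac{1}{39264} - \frac{4539}{89 \cdot 103} = - \frac{8015}{39264} - \frac{4539}{9167} = - \frac{8015}{39264} - \frac{51}{103} = - \frac{2828009}{4044192}$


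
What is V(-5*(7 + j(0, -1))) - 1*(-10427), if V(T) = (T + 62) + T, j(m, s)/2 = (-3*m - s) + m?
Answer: 10399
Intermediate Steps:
j(m, s) = -4*m - 2*s (j(m, s) = 2*((-3*m - s) + m) = 2*((-s - 3*m) + m) = 2*(-s - 2*m) = -4*m - 2*s)
V(T) = 62 + 2*T (V(T) = (62 + T) + T = 62 + 2*T)
V(-5*(7 + j(0, -1))) - 1*(-10427) = (62 + 2*(-5*(7 + (-4*0 - 2*(-1))))) - 1*(-10427) = (62 + 2*(-5*(7 + (0 + 2)))) + 10427 = (62 + 2*(-5*(7 + 2))) + 10427 = (62 + 2*(-5*9)) + 10427 = (62 + 2*(-45)) + 10427 = (62 - 90) + 10427 = -28 + 10427 = 10399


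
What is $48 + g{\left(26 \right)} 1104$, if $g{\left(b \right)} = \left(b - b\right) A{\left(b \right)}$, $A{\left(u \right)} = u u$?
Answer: $48$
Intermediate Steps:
$A{\left(u \right)} = u^{2}$
$g{\left(b \right)} = 0$ ($g{\left(b \right)} = \left(b - b\right) b^{2} = 0 b^{2} = 0$)
$48 + g{\left(26 \right)} 1104 = 48 + 0 \cdot 1104 = 48 + 0 = 48$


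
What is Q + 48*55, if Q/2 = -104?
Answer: 2432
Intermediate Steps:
Q = -208 (Q = 2*(-104) = -208)
Q + 48*55 = -208 + 48*55 = -208 + 2640 = 2432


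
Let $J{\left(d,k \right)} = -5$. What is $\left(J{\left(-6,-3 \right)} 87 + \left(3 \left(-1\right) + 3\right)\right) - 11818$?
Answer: $-12253$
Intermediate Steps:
$\left(J{\left(-6,-3 \right)} 87 + \left(3 \left(-1\right) + 3\right)\right) - 11818 = \left(\left(-5\right) 87 + \left(3 \left(-1\right) + 3\right)\right) - 11818 = \left(-435 + \left(-3 + 3\right)\right) - 11818 = \left(-435 + 0\right) - 11818 = -435 - 11818 = -12253$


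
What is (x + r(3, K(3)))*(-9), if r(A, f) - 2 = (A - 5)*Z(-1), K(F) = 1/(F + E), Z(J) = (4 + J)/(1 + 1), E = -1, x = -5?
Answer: 54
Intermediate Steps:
Z(J) = 2 + J/2 (Z(J) = (4 + J)/2 = (4 + J)*(½) = 2 + J/2)
K(F) = 1/(-1 + F) (K(F) = 1/(F - 1) = 1/(-1 + F))
r(A, f) = -11/2 + 3*A/2 (r(A, f) = 2 + (A - 5)*(2 + (½)*(-1)) = 2 + (-5 + A)*(2 - ½) = 2 + (-5 + A)*(3/2) = 2 + (-15/2 + 3*A/2) = -11/2 + 3*A/2)
(x + r(3, K(3)))*(-9) = (-5 + (-11/2 + (3/2)*3))*(-9) = (-5 + (-11/2 + 9/2))*(-9) = (-5 - 1)*(-9) = -6*(-9) = 54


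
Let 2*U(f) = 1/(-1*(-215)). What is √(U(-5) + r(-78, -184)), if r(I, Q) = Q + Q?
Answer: I*√68042770/430 ≈ 19.183*I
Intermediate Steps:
r(I, Q) = 2*Q
U(f) = 1/430 (U(f) = 1/(2*((-1*(-215)))) = (½)/215 = (½)*(1/215) = 1/430)
√(U(-5) + r(-78, -184)) = √(1/430 + 2*(-184)) = √(1/430 - 368) = √(-158239/430) = I*√68042770/430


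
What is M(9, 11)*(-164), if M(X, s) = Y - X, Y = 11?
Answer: -328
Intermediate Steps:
M(X, s) = 11 - X
M(9, 11)*(-164) = (11 - 1*9)*(-164) = (11 - 9)*(-164) = 2*(-164) = -328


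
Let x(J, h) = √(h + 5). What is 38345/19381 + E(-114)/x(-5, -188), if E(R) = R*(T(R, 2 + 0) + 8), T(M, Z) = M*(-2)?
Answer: 38345/19381 + 8968*I*√183/61 ≈ 1.9785 + 1988.8*I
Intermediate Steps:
x(J, h) = √(5 + h)
T(M, Z) = -2*M
E(R) = R*(8 - 2*R) (E(R) = R*(-2*R + 8) = R*(8 - 2*R))
38345/19381 + E(-114)/x(-5, -188) = 38345/19381 + (2*(-114)*(4 - 1*(-114)))/(√(5 - 188)) = 38345*(1/19381) + (2*(-114)*(4 + 114))/(√(-183)) = 38345/19381 + (2*(-114)*118)/((I*√183)) = 38345/19381 - (-8968)*I*√183/61 = 38345/19381 + 8968*I*√183/61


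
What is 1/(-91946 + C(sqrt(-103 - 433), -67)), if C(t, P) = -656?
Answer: -1/92602 ≈ -1.0799e-5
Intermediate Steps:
1/(-91946 + C(sqrt(-103 - 433), -67)) = 1/(-91946 - 656) = 1/(-92602) = -1/92602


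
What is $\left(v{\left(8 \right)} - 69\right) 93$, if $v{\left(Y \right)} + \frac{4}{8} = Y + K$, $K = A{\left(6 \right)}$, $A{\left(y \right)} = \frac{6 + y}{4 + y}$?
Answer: $- \frac{56079}{10} \approx -5607.9$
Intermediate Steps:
$A{\left(y \right)} = \frac{6 + y}{4 + y}$
$K = \frac{6}{5}$ ($K = \frac{6 + 6}{4 + 6} = \frac{1}{10} \cdot 12 = \frac{6}{5} \approx 1.2$)
$v{\left(Y \right)} = \frac{7}{10} + Y$ ($v{\left(Y \right)} = - \frac{1}{2} + \left(Y + \frac{6}{5}\right) = - \frac{1}{2} + \left(\frac{6}{5} + Y\right) = \frac{7}{10} + Y$)
$\left(v{\left(8 \right)} - 69\right) 93 = \left(\left(\frac{7}{10} + 8\right) - 69\right) 93 = \left(\frac{87}{10} - 69\right) 93 = \left(- \frac{603}{10}\right) 93 = - \frac{56079}{10}$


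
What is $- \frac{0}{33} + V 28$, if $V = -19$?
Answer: $-532$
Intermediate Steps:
$- \frac{0}{33} + V 28 = - \frac{0}{33} - 532 = \left(-1\right) 0 - 532 = 0 - 532 = -532$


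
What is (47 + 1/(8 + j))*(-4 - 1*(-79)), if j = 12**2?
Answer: 535875/152 ≈ 3525.5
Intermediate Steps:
j = 144
(47 + 1/(8 + j))*(-4 - 1*(-79)) = (47 + 1/(8 + 144))*(-4 - 1*(-79)) = (47 + 1/152)*(-4 + 79) = (47 + 1/152)*75 = (7145/152)*75 = 535875/152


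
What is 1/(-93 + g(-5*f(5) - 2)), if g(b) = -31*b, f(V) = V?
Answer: 1/744 ≈ 0.0013441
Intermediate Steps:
1/(-93 + g(-5*f(5) - 2)) = 1/(-93 - 31*(-5*5 - 2)) = 1/(-93 - 31*(-25 - 2)) = 1/(-93 - 31*(-27)) = 1/(-93 + 837) = 1/744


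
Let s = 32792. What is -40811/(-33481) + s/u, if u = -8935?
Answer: -733262667/299152735 ≈ -2.4511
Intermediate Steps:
-40811/(-33481) + s/u = -40811/(-33481) + 32792/(-8935) = -40811*(-1/33481) + 32792*(-1/8935) = 40811/33481 - 32792/8935 = -733262667/299152735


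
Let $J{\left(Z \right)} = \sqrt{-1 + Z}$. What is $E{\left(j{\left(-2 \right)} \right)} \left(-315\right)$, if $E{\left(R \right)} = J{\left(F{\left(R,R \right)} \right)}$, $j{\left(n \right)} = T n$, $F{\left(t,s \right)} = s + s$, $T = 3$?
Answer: $- 315 i \sqrt{13} \approx - 1135.7 i$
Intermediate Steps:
$F{\left(t,s \right)} = 2 s$
$j{\left(n \right)} = 3 n$
$E{\left(R \right)} = \sqrt{-1 + 2 R}$
$E{\left(j{\left(-2 \right)} \right)} \left(-315\right) = \sqrt{-1 + 2 \cdot 3 \left(-2\right)} \left(-315\right) = \sqrt{-1 + 2 \left(-6\right)} \left(-315\right) = \sqrt{-1 - 12} \left(-315\right) = \sqrt{-13} \left(-315\right) = i \sqrt{13} \left(-315\right) = - 315 i \sqrt{13}$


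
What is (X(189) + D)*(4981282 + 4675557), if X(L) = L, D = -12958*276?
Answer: -34534971111741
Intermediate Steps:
D = -3576408
(X(189) + D)*(4981282 + 4675557) = (189 - 3576408)*(4981282 + 4675557) = -3576219*9656839 = -34534971111741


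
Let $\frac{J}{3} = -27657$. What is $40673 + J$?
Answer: $-42298$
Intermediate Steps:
$J = -82971$ ($J = 3 \left(-27657\right) = -82971$)
$40673 + J = 40673 - 82971 = -42298$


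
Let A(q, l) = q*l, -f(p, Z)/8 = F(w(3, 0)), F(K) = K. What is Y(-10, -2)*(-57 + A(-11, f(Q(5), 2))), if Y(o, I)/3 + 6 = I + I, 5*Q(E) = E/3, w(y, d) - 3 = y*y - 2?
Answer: -24690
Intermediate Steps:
w(y, d) = 1 + y**2 (w(y, d) = 3 + (y*y - 2) = 3 + (y**2 - 2) = 3 + (-2 + y**2) = 1 + y**2)
Q(E) = E/15 (Q(E) = (E/3)/5 = E/15)
f(p, Z) = -80 (f(p, Z) = -8*(1 + 3**2) = -8*(1 + 9) = -8*10 = -80)
Y(o, I) = -18 + 6*I (Y(o, I) = -18 + 3*(I + I) = -18 + 3*(2*I) = -18 + 6*I)
A(q, l) = l*q
Y(-10, -2)*(-57 + A(-11, f(Q(5), 2))) = (-18 + 6*(-2))*(-57 - 80*(-11)) = (-18 - 12)*(-57 + 880) = -30*823 = -24690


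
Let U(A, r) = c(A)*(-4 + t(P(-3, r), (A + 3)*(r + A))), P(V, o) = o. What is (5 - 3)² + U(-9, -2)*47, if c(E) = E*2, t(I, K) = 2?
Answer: 1696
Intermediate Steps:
c(E) = 2*E
U(A, r) = -4*A (U(A, r) = (2*A)*(-4 + 2) = (2*A)*(-2) = -4*A)
(5 - 3)² + U(-9, -2)*47 = (5 - 3)² - 4*(-9)*47 = 2² + 36*47 = 4 + 1692 = 1696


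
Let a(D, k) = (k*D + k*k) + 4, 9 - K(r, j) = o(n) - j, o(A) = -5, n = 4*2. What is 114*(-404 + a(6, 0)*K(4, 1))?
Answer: -39216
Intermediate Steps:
n = 8
K(r, j) = 14 + j (K(r, j) = 9 - (-5 - j) = 9 + (5 + j) = 14 + j)
a(D, k) = 4 + k**2 + D*k (a(D, k) = (D*k + k**2) + 4 = (k**2 + D*k) + 4 = 4 + k**2 + D*k)
114*(-404 + a(6, 0)*K(4, 1)) = 114*(-404 + (4 + 0**2 + 6*0)*(14 + 1)) = 114*(-404 + (4 + 0 + 0)*15) = 114*(-404 + 4*15) = 114*(-404 + 60) = 114*(-344) = -39216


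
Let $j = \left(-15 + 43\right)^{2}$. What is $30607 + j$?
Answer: $31391$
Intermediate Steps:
$j = 784$ ($j = 28^{2} = 784$)
$30607 + j = 30607 + 784 = 31391$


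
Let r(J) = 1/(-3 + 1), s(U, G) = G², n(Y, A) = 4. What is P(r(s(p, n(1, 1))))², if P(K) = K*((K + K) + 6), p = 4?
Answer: 25/4 ≈ 6.2500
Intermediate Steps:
r(J) = -½ (r(J) = 1/(-2) = -½)
P(K) = K*(6 + 2*K) (P(K) = K*(2*K + 6) = K*(6 + 2*K))
P(r(s(p, n(1, 1))))² = (2*(-½)*(3 - ½))² = (2*(-½)*(5/2))² = (-5/2)² = 25/4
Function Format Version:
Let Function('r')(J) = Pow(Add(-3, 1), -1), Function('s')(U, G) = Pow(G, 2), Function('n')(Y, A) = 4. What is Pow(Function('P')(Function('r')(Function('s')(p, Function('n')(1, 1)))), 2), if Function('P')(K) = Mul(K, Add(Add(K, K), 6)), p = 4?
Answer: Rational(25, 4) ≈ 6.2500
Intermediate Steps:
Function('r')(J) = Rational(-1, 2) (Function('r')(J) = Pow(-2, -1) = Rational(-1, 2))
Function('P')(K) = Mul(K, Add(6, Mul(2, K))) (Function('P')(K) = Mul(K, Add(Mul(2, K), 6)) = Mul(K, Add(6, Mul(2, K))))
Pow(Function('P')(Function('r')(Function('s')(p, Function('n')(1, 1)))), 2) = Pow(Mul(2, Rational(-1, 2), Add(3, Rational(-1, 2))), 2) = Pow(Mul(2, Rational(-1, 2), Rational(5, 2)), 2) = Pow(Rational(-5, 2), 2) = Rational(25, 4)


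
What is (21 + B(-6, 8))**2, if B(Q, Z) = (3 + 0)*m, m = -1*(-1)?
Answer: 576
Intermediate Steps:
m = 1
B(Q, Z) = 3 (B(Q, Z) = (3 + 0)*1 = 3*1 = 3)
(21 + B(-6, 8))**2 = (21 + 3)**2 = 24**2 = 576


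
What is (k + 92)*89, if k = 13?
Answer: 9345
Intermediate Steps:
(k + 92)*89 = (13 + 92)*89 = 105*89 = 9345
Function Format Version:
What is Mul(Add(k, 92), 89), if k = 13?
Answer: 9345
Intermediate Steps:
Mul(Add(k, 92), 89) = Mul(Add(13, 92), 89) = Mul(105, 89) = 9345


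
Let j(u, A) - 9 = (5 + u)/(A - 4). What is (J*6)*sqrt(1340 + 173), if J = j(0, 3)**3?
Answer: 384*sqrt(1513) ≈ 14937.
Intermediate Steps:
j(u, A) = 9 + (5 + u)/(-4 + A) (j(u, A) = 9 + (5 + u)/(A - 4) = 9 + (5 + u)/(-4 + A))
J = 64 (J = ((-31 + 0 + 9*3)/(-4 + 3))**3 = ((-31 + 0 + 27)/(-1))**3 = (-1*(-4))**3 = 4**3 = 64)
(J*6)*sqrt(1340 + 173) = (64*6)*sqrt(1340 + 173) = 384*sqrt(1513)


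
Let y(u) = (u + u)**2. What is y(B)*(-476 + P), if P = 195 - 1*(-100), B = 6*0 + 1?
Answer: -724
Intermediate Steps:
B = 1 (B = 0 + 1 = 1)
y(u) = 4*u**2 (y(u) = (2*u)**2 = 4*u**2)
P = 295 (P = 195 + 100 = 295)
y(B)*(-476 + P) = (4*1**2)*(-476 + 295) = (4*1)*(-181) = 4*(-181) = -724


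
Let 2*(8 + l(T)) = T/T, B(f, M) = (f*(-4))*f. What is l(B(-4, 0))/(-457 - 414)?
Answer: 15/1742 ≈ 0.0086108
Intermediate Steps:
B(f, M) = -4*f**2 (B(f, M) = (-4*f)*f = -4*f**2)
l(T) = -15/2 (l(T) = -8 + (T/T)/2 = -8 + (1/2)*1 = -8 + 1/2 = -15/2)
l(B(-4, 0))/(-457 - 414) = -15/(2*(-457 - 414)) = -15/2/(-871) = -15/2*(-1/871) = 15/1742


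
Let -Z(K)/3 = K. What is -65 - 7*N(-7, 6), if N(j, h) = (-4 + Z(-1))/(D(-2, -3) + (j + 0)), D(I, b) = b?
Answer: -657/10 ≈ -65.700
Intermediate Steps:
Z(K) = -3*K
N(j, h) = -1/(-3 + j) (N(j, h) = (-4 - 3*(-1))/(-3 + (j + 0)) = (-4 + 3)/(-3 + j) = -1/(-3 + j))
-65 - 7*N(-7, 6) = -65 - (-7)/(-3 - 7) = -65 - (-7)/(-10) = -65 - (-7)*(-1)/10 = -65 - 7*1/10 = -65 - 7/10 = -657/10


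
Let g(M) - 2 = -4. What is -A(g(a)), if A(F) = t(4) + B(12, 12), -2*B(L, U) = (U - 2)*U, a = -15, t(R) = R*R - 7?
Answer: 51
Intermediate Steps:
t(R) = -7 + R² (t(R) = R² - 7 = -7 + R²)
B(L, U) = -U*(-2 + U)/2 (B(L, U) = -(U - 2)*U/2 = -(-2 + U)*U/2 = -U*(-2 + U)/2)
g(M) = -2 (g(M) = 2 - 4 = -2)
A(F) = -51 (A(F) = (-7 + 4²) + (½)*12*(2 - 1*12) = (-7 + 16) + (½)*12*(2 - 12) = 9 + (½)*12*(-10) = 9 - 60 = -51)
-A(g(a)) = -1*(-51) = 51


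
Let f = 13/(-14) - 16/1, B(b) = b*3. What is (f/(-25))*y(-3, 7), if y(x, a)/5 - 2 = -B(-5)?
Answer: 4029/70 ≈ 57.557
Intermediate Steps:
B(b) = 3*b
f = -237/14 (f = 13*(-1/14) - 16*1 = -13/14 - 16 = -237/14 ≈ -16.929)
y(x, a) = 85 (y(x, a) = 10 + 5*(-3*(-5)) = 10 + 5*(-1*(-15)) = 10 + 5*15 = 10 + 75 = 85)
(f/(-25))*y(-3, 7) = (-237/14/(-25))*85 = -1/25*(-237/14)*85 = (237/350)*85 = 4029/70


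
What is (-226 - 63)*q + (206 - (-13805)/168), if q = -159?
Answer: 7768181/168 ≈ 46239.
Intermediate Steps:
(-226 - 63)*q + (206 - (-13805)/168) = (-226 - 63)*(-159) + (206 - (-13805)/168) = -289*(-159) + (206 - (-13805)/168) = 45951 + (206 - 251*(-55/168)) = 45951 + (206 + 13805/168) = 45951 + 48413/168 = 7768181/168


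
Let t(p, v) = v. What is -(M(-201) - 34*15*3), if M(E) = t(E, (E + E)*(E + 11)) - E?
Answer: -75051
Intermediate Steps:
M(E) = -E + 2*E*(11 + E) (M(E) = (E + E)*(E + 11) - E = (2*E)*(11 + E) - E = 2*E*(11 + E) - E = -E + 2*E*(11 + E))
-(M(-201) - 34*15*3) = -(-201*(21 + 2*(-201)) - 34*15*3) = -(-201*(21 - 402) - 510*3) = -(-201*(-381) - 1*1530) = -(76581 - 1530) = -1*75051 = -75051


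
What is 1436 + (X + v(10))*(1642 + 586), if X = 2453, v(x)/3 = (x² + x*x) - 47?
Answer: 6489372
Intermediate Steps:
v(x) = -141 + 6*x² (v(x) = 3*((x² + x*x) - 47) = 3*((x² + x²) - 47) = 3*(2*x² - 47) = 3*(-47 + 2*x²) = -141 + 6*x²)
1436 + (X + v(10))*(1642 + 586) = 1436 + (2453 + (-141 + 6*10²))*(1642 + 586) = 1436 + (2453 + (-141 + 6*100))*2228 = 1436 + (2453 + (-141 + 600))*2228 = 1436 + (2453 + 459)*2228 = 1436 + 2912*2228 = 1436 + 6487936 = 6489372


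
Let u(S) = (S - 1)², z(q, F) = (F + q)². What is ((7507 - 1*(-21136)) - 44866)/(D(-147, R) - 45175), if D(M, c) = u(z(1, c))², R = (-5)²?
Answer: -16223/207594095450 ≈ -7.8148e-8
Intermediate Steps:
R = 25
u(S) = (-1 + S)²
D(M, c) = (-1 + (1 + c)²)⁴ (D(M, c) = ((-1 + (c + 1)²)²)² = ((-1 + (1 + c)²)²)² = (-1 + (1 + c)²)⁴)
((7507 - 1*(-21136)) - 44866)/(D(-147, R) - 45175) = ((7507 - 1*(-21136)) - 44866)/((-1 + (1 + 25)²)⁴ - 45175) = ((7507 + 21136) - 44866)/((-1 + 26²)⁴ - 45175) = (28643 - 44866)/((-1 + 676)⁴ - 45175) = -16223/(675⁴ - 45175) = -16223/(207594140625 - 45175) = -16223/207594095450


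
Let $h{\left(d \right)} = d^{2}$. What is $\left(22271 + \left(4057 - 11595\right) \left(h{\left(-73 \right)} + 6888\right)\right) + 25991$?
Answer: $-92043484$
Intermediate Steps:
$\left(22271 + \left(4057 - 11595\right) \left(h{\left(-73 \right)} + 6888\right)\right) + 25991 = \left(22271 + \left(4057 - 11595\right) \left(\left(-73\right)^{2} + 6888\right)\right) + 25991 = \left(22271 - 7538 \left(5329 + 6888\right)\right) + 25991 = \left(22271 - 92091746\right) + 25991 = -92069475 + 25991 = -92043484$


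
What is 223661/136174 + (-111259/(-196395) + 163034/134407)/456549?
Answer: 2695448281991583317767/1641095690861664609390 ≈ 1.6425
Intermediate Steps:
223661/136174 + (-111259/(-196395) + 163034/134407)/456549 = 223661*(1/136174) + (-111259*(-1/196395) + 163034*(1/134407))*(1/456549) = 223661/136174 + (111259/196395 + 163034/134407)*(1/456549) = 223661/136174 + (46973050843/26396862765)*(1/456549) = 223661/136174 + 46973050843/12051461298497985 = 2695448281991583317767/1641095690861664609390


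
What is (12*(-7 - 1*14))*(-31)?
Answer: 7812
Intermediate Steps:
(12*(-7 - 1*14))*(-31) = (12*(-7 - 14))*(-31) = (12*(-21))*(-31) = -252*(-31) = 7812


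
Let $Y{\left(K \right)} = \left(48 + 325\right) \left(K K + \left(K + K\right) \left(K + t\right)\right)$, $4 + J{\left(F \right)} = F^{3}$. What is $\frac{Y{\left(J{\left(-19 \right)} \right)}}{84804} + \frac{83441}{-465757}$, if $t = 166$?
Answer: $\frac{24152229250514987}{39498056628} \approx 6.1148 \cdot 10^{5}$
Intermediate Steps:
$J{\left(F \right)} = -4 + F^{3}$
$Y{\left(K \right)} = 373 K^{2} + 746 K \left(166 + K\right)$ ($Y{\left(K \right)} = \left(48 + 325\right) \left(K K + \left(K + K\right) \left(K + 166\right)\right) = 373 \left(K^{2} + 2 K \left(166 + K\right)\right) = 373 K^{2} + 746 K \left(166 + K\right)$)
$\frac{Y{\left(J{\left(-19 \right)} \right)}}{84804} + \frac{83441}{-465757} = \frac{373 \left(-4 + \left(-19\right)^{3}\right) \left(332 + 3 \left(-4 + \left(-19\right)^{3}\right)\right)}{84804} + \frac{83441}{-465757} = 373 \left(-4 - 6859\right) \left(332 + 3 \left(-4 - 6859\right)\right) \frac{1}{84804} + 83441 \left(- \frac{1}{465757}\right) = 373 \left(-6863\right) \left(332 + 3 \left(-6863\right)\right) \frac{1}{84804} - \frac{83441}{465757} = 373 \left(-6863\right) \left(332 - 20589\right) \frac{1}{84804} - \frac{83441}{465757} = 373 \left(-6863\right) \left(-20257\right) \frac{1}{84804} - \frac{83441}{465757} = 51855874043 \cdot \frac{1}{84804} - \frac{83441}{465757} = \frac{51855874043}{84804} - \frac{83441}{465757} = \frac{24152229250514987}{39498056628}$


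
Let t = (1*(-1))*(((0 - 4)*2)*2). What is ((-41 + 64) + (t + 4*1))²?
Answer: 1849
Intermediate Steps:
t = 16 (t = -(-4*2)*2 = -(-8)*2 = -1*(-16) = 16)
((-41 + 64) + (t + 4*1))² = ((-41 + 64) + (16 + 4*1))² = (23 + (16 + 4))² = (23 + 20)² = 43² = 1849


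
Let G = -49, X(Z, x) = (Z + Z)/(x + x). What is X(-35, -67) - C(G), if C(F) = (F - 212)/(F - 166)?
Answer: -9962/14405 ≈ -0.69157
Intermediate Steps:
X(Z, x) = Z/x (X(Z, x) = (2*Z)/((2*x)) = (2*Z)*(1/(2*x)) = Z/x)
C(F) = (-212 + F)/(-166 + F)
X(-35, -67) - C(G) = -35/(-67) - (-212 - 49)/(-166 - 49) = -35*(-1/67) - (-261)/(-215) = 35/67 - (-1)*(-261)/215 = 35/67 - 1*261/215 = 35/67 - 261/215 = -9962/14405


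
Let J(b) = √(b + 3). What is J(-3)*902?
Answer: 0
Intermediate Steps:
J(b) = √(3 + b)
J(-3)*902 = √(3 - 3)*902 = √0*902 = 0*902 = 0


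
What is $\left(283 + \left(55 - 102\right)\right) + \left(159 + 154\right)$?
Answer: $549$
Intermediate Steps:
$\left(283 + \left(55 - 102\right)\right) + \left(159 + 154\right) = \left(283 - 47\right) + 313 = 236 + 313 = 549$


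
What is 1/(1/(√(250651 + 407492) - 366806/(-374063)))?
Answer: 366806/374063 + 3*√73127 ≈ 812.24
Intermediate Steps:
1/(1/(√(250651 + 407492) - 366806/(-374063))) = 1/(1/(√658143 - 366806*(-1/374063))) = 1/(1/(3*√73127 + 366806/374063)) = 1/(1/(366806/374063 + 3*√73127)) = 366806/374063 + 3*√73127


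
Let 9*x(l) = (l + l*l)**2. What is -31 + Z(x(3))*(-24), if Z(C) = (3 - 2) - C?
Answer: 329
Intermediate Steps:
x(l) = (l + l**2)**2/9 (x(l) = (l + l*l)**2/9 = (l + l**2)**2/9)
Z(C) = 1 - C
-31 + Z(x(3))*(-24) = -31 + (1 - 3**2*(1 + 3)**2/9)*(-24) = -31 + (1 - 9*4**2/9)*(-24) = -31 + (1 - 9*16/9)*(-24) = -31 + (1 - 1*16)*(-24) = -31 + (1 - 16)*(-24) = -31 - 15*(-24) = -31 + 360 = 329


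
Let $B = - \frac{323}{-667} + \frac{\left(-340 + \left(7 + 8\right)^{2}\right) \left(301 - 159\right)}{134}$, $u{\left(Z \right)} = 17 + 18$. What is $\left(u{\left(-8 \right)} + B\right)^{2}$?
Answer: $\frac{14901908369401}{1997106721} \approx 7461.8$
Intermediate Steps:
$u{\left(Z \right)} = 35$
$B = - \frac{5424414}{44689}$ ($B = \left(-323\right) \left(- \frac{1}{667}\right) + \left(-340 + 15^{2}\right) 142 \cdot \frac{1}{134} = \frac{323}{667} + \left(-340 + 225\right) 142 \cdot \frac{1}{134} = \frac{323}{667} + \left(-115\right) 142 \cdot \frac{1}{134} = \frac{323}{667} - \frac{8165}{67} = - \frac{5424414}{44689} \approx -121.38$)
$\left(u{\left(-8 \right)} + B\right)^{2} = \left(35 - \frac{5424414}{44689}\right)^{2} = \left(- \frac{3860299}{44689}\right)^{2} = \frac{14901908369401}{1997106721}$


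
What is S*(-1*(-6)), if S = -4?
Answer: -24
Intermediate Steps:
S*(-1*(-6)) = -(-4)*(-6) = -4*6 = -24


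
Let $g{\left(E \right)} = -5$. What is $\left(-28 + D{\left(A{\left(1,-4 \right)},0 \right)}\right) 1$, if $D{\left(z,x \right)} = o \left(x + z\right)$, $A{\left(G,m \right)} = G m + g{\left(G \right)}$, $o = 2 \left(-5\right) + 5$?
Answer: $17$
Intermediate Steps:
$o = -5$ ($o = -10 + 5 = -5$)
$A{\left(G,m \right)} = -5 + G m$ ($A{\left(G,m \right)} = G m - 5 = -5 + G m$)
$D{\left(z,x \right)} = - 5 x - 5 z$ ($D{\left(z,x \right)} = - 5 \left(x + z\right) = - 5 x - 5 z$)
$\left(-28 + D{\left(A{\left(1,-4 \right)},0 \right)}\right) 1 = \left(-28 - 5 \left(-5 + 1 \left(-4\right)\right)\right) 1 = \left(-28 + \left(0 - 5 \left(-5 - 4\right)\right)\right) 1 = \left(-28 + \left(0 - -45\right)\right) 1 = \left(-28 + \left(0 + 45\right)\right) 1 = \left(-28 + 45\right) 1 = 17 \cdot 1 = 17$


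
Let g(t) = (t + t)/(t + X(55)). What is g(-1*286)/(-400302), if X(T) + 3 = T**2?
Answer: 143/273806568 ≈ 5.2227e-7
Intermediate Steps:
X(T) = -3 + T**2
g(t) = 2*t/(3022 + t) (g(t) = (t + t)/(t + (-3 + 55**2)) = (2*t)/(t + (-3 + 3025)) = (2*t)/(t + 3022) = (2*t)/(3022 + t) = 2*t/(3022 + t))
g(-1*286)/(-400302) = (2*(-1*286)/(3022 - 1*286))/(-400302) = (2*(-286)/(3022 - 286))*(-1/400302) = (2*(-286)/2736)*(-1/400302) = (2*(-286)*(1/2736))*(-1/400302) = -143/684*(-1/400302) = 143/273806568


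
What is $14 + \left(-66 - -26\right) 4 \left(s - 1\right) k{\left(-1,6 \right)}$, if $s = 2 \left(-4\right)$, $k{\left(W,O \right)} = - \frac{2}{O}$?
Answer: $-466$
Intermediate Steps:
$s = -8$
$14 + \left(-66 - -26\right) 4 \left(s - 1\right) k{\left(-1,6 \right)} = 14 + \left(-66 - -26\right) 4 \left(-8 - 1\right) \left(- \frac{2}{6}\right) = 14 + \left(-66 + 26\right) 4 \left(-9\right) \left(\left(-2\right) \frac{1}{6}\right) = 14 - 40 \left(\left(-36\right) \left(- \frac{1}{3}\right)\right) = 14 - 480 = -466$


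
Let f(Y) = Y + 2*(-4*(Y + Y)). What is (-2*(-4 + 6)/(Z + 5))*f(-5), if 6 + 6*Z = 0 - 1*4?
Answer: -90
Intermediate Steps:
Z = -5/3 (Z = -1 + (0 - 1*4)/6 = -1 + (0 - 4)/6 = -1 + (1/6)*(-4) = -1 - 2/3 = -5/3 ≈ -1.6667)
f(Y) = -15*Y (f(Y) = Y + 2*(-8*Y) = Y - 16*Y = -15*Y)
(-2*(-4 + 6)/(Z + 5))*f(-5) = (-2*(-4 + 6)/(-5/3 + 5))*(-15*(-5)) = -4/10/3*75 = -4*3/10*75 = -2*3/5*75 = -6/5*75 = -90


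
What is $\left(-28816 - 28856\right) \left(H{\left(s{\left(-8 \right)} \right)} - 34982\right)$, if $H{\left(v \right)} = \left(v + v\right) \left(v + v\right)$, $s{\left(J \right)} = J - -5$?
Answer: $2015405712$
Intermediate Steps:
$s{\left(J \right)} = 5 + J$ ($s{\left(J \right)} = J + 5 = 5 + J$)
$H{\left(v \right)} = 4 v^{2}$ ($H{\left(v \right)} = 2 v 2 v = 4 v^{2}$)
$\left(-28816 - 28856\right) \left(H{\left(s{\left(-8 \right)} \right)} - 34982\right) = \left(-28816 - 28856\right) \left(4 \left(5 - 8\right)^{2} - 34982\right) = - 57672 \left(4 \left(-3\right)^{2} - 34982\right) = - 57672 \left(4 \cdot 9 - 34982\right) = - 57672 \left(36 - 34982\right) = \left(-57672\right) \left(-34946\right) = 2015405712$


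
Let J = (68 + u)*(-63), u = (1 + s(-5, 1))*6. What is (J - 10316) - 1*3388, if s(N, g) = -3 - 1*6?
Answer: -14964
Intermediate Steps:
s(N, g) = -9 (s(N, g) = -3 - 6 = -9)
u = -48 (u = (1 - 9)*6 = -8*6 = -48)
J = -1260 (J = (68 - 48)*(-63) = 20*(-63) = -1260)
(J - 10316) - 1*3388 = (-1260 - 10316) - 1*3388 = -11576 - 3388 = -14964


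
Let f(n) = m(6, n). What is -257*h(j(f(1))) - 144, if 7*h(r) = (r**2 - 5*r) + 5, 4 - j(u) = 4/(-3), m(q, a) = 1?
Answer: -24749/63 ≈ -392.84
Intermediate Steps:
f(n) = 1
j(u) = 16/3 (j(u) = 4 - 4/(-3) = 4 - 4*(-1)/3 = 4 - 1*(-4/3) = 4 + 4/3 = 16/3)
h(r) = 5/7 - 5*r/7 + r**2/7 (h(r) = ((r**2 - 5*r) + 5)/7 = (5 + r**2 - 5*r)/7 = 5/7 - 5*r/7 + r**2/7)
-257*h(j(f(1))) - 144 = -257*(5/7 - 5/7*16/3 + (16/3)**2/7) - 144 = -257*(5/7 - 80/21 + (1/7)*(256/9)) - 144 = -257*(5/7 - 80/21 + 256/63) - 144 = -257*61/63 - 144 = -15677/63 - 144 = -24749/63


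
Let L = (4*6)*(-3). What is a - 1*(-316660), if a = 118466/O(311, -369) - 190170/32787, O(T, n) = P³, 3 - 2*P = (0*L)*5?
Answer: 34598996854/98361 ≈ 3.5176e+5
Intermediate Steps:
L = -72 (L = 24*(-3) = -72)
P = 3/2 (P = 3/2 - 0*(-72)*5/2 = 3/2 - 0*5 = 3/2 - ½*0 = 3/2 + 0 = 3/2 ≈ 1.5000)
O(T, n) = 27/8 (O(T, n) = (3/2)³ = 27/8)
a = 3452002594/98361 (a = 118466/(27/8) - 190170/32787 = 118466*(8/27) - 190170*1/32787 = 947728/27 - 21130/3643 = 3452002594/98361 ≈ 35095.)
a - 1*(-316660) = 3452002594/98361 - 1*(-316660) = 3452002594/98361 + 316660 = 34598996854/98361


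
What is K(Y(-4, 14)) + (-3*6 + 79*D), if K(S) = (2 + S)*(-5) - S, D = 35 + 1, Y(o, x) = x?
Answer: 2732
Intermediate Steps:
D = 36
K(S) = -10 - 6*S (K(S) = (-10 - 5*S) - S = -10 - 6*S)
K(Y(-4, 14)) + (-3*6 + 79*D) = (-10 - 6*14) + (-3*6 + 79*36) = (-10 - 84) + (-18 + 2844) = -94 + 2826 = 2732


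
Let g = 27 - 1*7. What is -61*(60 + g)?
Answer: -4880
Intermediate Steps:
g = 20 (g = 27 - 7 = 20)
-61*(60 + g) = -61*(60 + 20) = -61*80 = -4880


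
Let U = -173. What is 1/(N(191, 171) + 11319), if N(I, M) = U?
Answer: 1/11146 ≈ 8.9718e-5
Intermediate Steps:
N(I, M) = -173
1/(N(191, 171) + 11319) = 1/(-173 + 11319) = 1/11146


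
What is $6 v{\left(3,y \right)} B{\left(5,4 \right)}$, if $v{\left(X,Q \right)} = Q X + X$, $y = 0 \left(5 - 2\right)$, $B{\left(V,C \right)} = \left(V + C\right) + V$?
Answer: $252$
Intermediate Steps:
$B{\left(V,C \right)} = C + 2 V$ ($B{\left(V,C \right)} = \left(C + V\right) + V = C + 2 V$)
$y = 0$ ($y = 0 \cdot 3 = 0$)
$v{\left(X,Q \right)} = X + Q X$
$6 v{\left(3,y \right)} B{\left(5,4 \right)} = 6 \cdot 3 \left(1 + 0\right) \left(4 + 2 \cdot 5\right) = 6 \cdot 3 \cdot 1 \left(4 + 10\right) = 6 \cdot 3 \cdot 14 = 18 \cdot 14 = 252$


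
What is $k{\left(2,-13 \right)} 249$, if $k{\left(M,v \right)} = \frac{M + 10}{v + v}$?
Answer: $- \frac{1494}{13} \approx -114.92$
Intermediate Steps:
$k{\left(M,v \right)} = \frac{10 + M}{2 v}$
$k{\left(2,-13 \right)} 249 = \frac{10 + 2}{2 \left(-13\right)} 249 = \frac{1}{2} \left(- \frac{1}{13}\right) 12 \cdot 249 = \left(- \frac{6}{13}\right) 249 = - \frac{1494}{13}$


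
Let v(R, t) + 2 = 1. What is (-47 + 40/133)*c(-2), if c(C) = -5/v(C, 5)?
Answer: -31055/133 ≈ -233.50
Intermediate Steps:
v(R, t) = -1 (v(R, t) = -2 + 1 = -1)
c(C) = 5 (c(C) = -5/(-1) = -5*(-1) = 5)
(-47 + 40/133)*c(-2) = (-47 + 40/133)*5 = -6211/133*5 = -31055/133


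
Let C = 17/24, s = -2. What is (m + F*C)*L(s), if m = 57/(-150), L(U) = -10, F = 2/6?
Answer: 259/180 ≈ 1.4389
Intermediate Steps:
C = 17/24 (C = 17*(1/24) = 17/24 ≈ 0.70833)
F = ⅓ (F = 2*(⅙) = ⅓ ≈ 0.33333)
m = -19/50 (m = 57*(-1/150) = -19/50 ≈ -0.38000)
(m + F*C)*L(s) = (-19/50 + (⅓)*(17/24))*(-10) = (-19/50 + 17/72)*(-10) = -259/1800*(-10) = 259/180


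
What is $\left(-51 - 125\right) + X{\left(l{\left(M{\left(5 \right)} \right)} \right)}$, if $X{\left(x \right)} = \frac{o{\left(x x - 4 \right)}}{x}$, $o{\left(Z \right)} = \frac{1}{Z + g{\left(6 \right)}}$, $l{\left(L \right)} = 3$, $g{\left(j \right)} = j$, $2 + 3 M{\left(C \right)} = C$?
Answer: $- \frac{5807}{33} \approx -175.97$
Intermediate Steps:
$M{\left(C \right)} = - \frac{2}{3} + \frac{C}{3}$
$o{\left(Z \right)} = \frac{1}{6 + Z}$ ($o{\left(Z \right)} = \frac{1}{Z + 6} = \frac{1}{6 + Z}$)
$X{\left(x \right)} = \frac{1}{x \left(2 + x^{2}\right)}$ ($X{\left(x \right)} = \frac{1}{\left(6 + \left(x x - 4\right)\right) x} = \frac{1}{\left(6 + \left(x^{2} - 4\right)\right) x} = \frac{1}{\left(6 + \left(-4 + x^{2}\right)\right) x} = \frac{1}{\left(2 + x^{2}\right) x} = \frac{1}{x \left(2 + x^{2}\right)}$)
$\left(-51 - 125\right) + X{\left(l{\left(M{\left(5 \right)} \right)} \right)} = \left(-51 - 125\right) + \frac{1}{3 \left(2 + 3^{2}\right)} = -176 + \frac{1}{3 \left(2 + 9\right)} = -176 + \frac{1}{3 \cdot 11} = -176 + \frac{1}{3} \cdot \frac{1}{11} = -176 + \frac{1}{33} = - \frac{5807}{33}$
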